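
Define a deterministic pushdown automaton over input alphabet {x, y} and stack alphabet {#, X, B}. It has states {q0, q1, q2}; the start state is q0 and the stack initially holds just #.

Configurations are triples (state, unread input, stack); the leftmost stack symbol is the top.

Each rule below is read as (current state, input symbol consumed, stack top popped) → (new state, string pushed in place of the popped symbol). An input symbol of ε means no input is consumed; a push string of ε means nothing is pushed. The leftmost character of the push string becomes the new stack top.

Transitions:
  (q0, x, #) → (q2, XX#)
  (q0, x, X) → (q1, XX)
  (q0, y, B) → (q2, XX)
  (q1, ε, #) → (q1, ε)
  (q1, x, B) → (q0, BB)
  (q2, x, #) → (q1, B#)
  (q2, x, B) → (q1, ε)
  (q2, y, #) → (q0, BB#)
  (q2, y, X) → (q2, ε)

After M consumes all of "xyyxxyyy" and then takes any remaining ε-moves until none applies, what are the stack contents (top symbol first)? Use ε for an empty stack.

(q0, xyyxxyyy, #) ⊢ (q2, yyxxyyy, XX#) ⊢ (q2, yxxyyy, X#) ⊢ (q2, xxyyy, #) ⊢ (q1, xyyy, B#) ⊢ (q0, yyy, BB#) ⊢ (q2, yy, XXB#) ⊢ (q2, y, XB#) ⊢ (q2, ε, B#)
All input consumed in state q2 with stack B#.

B#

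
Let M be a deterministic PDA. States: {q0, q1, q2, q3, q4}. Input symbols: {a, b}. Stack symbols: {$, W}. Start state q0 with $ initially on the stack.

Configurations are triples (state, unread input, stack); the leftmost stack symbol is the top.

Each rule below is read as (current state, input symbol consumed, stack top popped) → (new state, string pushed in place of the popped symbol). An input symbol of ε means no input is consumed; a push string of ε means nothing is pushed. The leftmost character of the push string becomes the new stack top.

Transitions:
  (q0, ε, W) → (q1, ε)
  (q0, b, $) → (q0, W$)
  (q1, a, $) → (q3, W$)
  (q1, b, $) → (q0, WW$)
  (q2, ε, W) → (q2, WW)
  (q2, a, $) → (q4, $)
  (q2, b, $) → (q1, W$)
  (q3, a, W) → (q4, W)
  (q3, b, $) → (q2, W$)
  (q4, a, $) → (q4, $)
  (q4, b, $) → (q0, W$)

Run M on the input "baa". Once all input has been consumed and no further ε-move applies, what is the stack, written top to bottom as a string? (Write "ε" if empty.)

(q0, baa, $) ⊢ (q0, aa, W$) ⊢ (q1, aa, $) ⊢ (q3, a, W$) ⊢ (q4, ε, W$)
All input consumed in state q4 with stack W$.

W$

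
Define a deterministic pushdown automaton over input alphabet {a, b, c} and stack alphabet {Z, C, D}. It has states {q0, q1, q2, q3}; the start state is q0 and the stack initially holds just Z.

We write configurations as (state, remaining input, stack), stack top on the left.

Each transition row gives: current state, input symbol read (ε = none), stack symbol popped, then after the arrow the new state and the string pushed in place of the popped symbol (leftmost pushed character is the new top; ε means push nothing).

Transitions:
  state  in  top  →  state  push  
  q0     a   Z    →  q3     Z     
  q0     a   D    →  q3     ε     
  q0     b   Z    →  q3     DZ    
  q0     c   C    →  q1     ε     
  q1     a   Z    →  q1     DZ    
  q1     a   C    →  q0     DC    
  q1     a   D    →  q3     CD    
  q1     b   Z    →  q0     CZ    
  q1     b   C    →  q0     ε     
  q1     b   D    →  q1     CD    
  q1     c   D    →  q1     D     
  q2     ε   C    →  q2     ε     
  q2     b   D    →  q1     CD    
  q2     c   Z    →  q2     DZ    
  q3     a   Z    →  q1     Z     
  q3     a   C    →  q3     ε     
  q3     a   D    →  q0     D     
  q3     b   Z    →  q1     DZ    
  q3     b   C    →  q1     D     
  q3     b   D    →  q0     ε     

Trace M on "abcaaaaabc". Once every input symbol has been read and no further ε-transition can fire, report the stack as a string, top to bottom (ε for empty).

(q0, abcaaaaabc, Z) ⊢ (q3, bcaaaaabc, Z) ⊢ (q1, caaaaabc, DZ) ⊢ (q1, aaaaabc, DZ) ⊢ (q3, aaaabc, CDZ) ⊢ (q3, aaabc, DZ) ⊢ (q0, aabc, DZ) ⊢ (q3, abc, Z) ⊢ (q1, bc, Z) ⊢ (q0, c, CZ) ⊢ (q1, ε, Z)
All input consumed in state q1 with stack Z.

Z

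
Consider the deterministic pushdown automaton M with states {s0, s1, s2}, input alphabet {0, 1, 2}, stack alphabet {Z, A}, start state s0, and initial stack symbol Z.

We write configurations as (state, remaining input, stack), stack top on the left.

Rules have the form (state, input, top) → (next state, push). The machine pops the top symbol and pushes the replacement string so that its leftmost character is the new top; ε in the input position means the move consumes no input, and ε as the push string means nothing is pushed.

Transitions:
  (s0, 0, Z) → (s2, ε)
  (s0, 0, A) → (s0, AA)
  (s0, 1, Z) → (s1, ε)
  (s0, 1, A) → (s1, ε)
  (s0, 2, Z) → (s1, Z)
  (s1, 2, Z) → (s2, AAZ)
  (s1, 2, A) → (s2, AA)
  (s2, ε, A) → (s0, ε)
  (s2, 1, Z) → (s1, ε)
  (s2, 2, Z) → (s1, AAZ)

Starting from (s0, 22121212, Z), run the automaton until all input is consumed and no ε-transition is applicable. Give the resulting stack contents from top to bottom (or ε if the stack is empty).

(s0, 22121212, Z) ⊢ (s1, 2121212, Z) ⊢ (s2, 121212, AAZ) ⊢ (s0, 121212, AZ) ⊢ (s1, 21212, Z) ⊢ (s2, 1212, AAZ) ⊢ (s0, 1212, AZ) ⊢ (s1, 212, Z) ⊢ (s2, 12, AAZ) ⊢ (s0, 12, AZ) ⊢ (s1, 2, Z) ⊢ (s2, ε, AAZ) ⊢ (s0, ε, AZ)
All input consumed in state s0 with stack AZ.

AZ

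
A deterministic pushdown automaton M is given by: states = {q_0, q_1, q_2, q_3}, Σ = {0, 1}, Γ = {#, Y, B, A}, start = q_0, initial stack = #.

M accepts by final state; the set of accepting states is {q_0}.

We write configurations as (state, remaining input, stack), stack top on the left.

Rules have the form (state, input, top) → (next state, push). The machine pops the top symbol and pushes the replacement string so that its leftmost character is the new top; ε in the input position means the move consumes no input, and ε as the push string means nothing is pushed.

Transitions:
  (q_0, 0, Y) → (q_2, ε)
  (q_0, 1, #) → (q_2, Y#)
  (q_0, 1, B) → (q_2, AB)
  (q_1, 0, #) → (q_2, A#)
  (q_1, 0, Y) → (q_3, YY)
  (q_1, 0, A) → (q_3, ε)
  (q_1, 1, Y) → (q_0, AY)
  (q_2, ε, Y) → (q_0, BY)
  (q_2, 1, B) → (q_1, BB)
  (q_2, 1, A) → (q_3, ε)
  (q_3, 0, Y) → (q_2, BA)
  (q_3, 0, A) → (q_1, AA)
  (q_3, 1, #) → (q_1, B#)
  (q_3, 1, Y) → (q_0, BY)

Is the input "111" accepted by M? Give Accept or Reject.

Reject

(q_0, 111, #)
  read 1, top #: go to q_2, push Y# → (q_2, 11, Y#)
  ε-move, top Y: go to q_0, push BY → (q_0, 11, BY#)
  read 1, top B: go to q_2, push AB → (q_2, 1, ABY#)
  read 1, top A: go to q_3, push ε → (q_3, ε, BY#)
All input consumed; state q_3 ∉ F and no further ε-move applies.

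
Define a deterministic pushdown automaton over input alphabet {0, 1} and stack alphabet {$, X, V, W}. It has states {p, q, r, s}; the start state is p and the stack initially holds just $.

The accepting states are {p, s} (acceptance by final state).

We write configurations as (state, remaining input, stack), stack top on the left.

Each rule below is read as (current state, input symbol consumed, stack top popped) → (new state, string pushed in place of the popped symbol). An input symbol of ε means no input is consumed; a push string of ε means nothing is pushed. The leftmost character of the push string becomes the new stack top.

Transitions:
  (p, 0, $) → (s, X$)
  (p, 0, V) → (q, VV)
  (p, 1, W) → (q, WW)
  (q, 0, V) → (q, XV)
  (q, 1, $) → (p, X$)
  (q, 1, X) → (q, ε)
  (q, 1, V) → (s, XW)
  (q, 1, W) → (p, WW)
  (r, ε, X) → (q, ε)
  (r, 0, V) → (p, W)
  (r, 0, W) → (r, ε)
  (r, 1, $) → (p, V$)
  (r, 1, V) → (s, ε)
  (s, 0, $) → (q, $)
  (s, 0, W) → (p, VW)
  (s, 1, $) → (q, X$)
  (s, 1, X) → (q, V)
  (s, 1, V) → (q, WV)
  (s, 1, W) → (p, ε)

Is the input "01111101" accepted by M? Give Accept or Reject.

(p, 01111101, $)
  read 0, top $: go to s, push X$ → (s, 1111101, X$)
  read 1, top X: go to q, push V → (q, 111101, V$)
  read 1, top V: go to s, push XW → (s, 11101, XW$)
  read 1, top X: go to q, push V → (q, 1101, VW$)
  read 1, top V: go to s, push XW → (s, 101, XWW$)
  read 1, top X: go to q, push V → (q, 01, VWW$)
  read 0, top V: go to q, push XV → (q, 1, XVWW$)
  read 1, top X: go to q, push ε → (q, ε, VWW$)
All input consumed; state q ∉ F and no further ε-move applies.

Reject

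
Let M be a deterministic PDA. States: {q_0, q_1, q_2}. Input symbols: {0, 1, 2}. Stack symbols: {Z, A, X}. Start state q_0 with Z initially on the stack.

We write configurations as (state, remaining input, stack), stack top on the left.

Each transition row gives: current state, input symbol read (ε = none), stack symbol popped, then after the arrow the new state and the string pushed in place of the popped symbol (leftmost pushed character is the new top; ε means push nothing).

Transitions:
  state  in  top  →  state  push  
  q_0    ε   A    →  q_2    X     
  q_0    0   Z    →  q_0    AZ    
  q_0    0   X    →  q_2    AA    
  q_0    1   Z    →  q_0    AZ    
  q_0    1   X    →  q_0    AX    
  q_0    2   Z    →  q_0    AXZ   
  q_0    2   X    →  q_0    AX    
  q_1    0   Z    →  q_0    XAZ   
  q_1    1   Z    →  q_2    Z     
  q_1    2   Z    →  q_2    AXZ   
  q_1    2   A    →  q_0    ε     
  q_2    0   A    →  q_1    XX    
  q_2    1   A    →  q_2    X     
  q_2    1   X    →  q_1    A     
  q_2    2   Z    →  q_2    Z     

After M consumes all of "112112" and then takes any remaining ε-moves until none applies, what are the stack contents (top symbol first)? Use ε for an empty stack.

Z

(q_0, 112112, Z)
  read 1, top Z: go to q_0, push AZ → (q_0, 12112, AZ)
  ε-move, top A: go to q_2, push X → (q_2, 12112, XZ)
  read 1, top X: go to q_1, push A → (q_1, 2112, AZ)
  read 2, top A: go to q_0, push ε → (q_0, 112, Z)
  read 1, top Z: go to q_0, push AZ → (q_0, 12, AZ)
  ε-move, top A: go to q_2, push X → (q_2, 12, XZ)
  read 1, top X: go to q_1, push A → (q_1, 2, AZ)
  read 2, top A: go to q_0, push ε → (q_0, ε, Z)
All input consumed in state q_0 with stack Z.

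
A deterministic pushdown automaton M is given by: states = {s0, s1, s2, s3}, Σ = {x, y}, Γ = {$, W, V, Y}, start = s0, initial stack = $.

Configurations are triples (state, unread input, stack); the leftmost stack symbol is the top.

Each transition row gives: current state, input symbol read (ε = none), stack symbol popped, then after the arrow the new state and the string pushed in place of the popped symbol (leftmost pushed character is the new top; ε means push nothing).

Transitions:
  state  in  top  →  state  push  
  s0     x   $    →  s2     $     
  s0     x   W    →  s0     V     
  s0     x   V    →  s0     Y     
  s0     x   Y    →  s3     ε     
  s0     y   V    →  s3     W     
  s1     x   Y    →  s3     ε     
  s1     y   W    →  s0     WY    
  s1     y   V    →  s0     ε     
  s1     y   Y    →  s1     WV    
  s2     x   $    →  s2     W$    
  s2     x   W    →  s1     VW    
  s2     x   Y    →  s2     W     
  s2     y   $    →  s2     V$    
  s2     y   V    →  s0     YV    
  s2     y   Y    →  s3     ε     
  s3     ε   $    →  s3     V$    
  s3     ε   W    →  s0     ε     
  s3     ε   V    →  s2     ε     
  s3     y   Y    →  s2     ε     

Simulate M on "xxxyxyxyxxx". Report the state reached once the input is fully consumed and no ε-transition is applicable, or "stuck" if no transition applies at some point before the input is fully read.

stuck

(s0, xxxyxyxyxxx, $) ⊢ (s2, xxyxyxyxxx, $) ⊢ (s2, xyxyxyxxx, W$) ⊢ (s1, yxyxyxxx, VW$) ⊢ (s0, xyxyxxx, W$) ⊢ (s0, yxyxxx, V$) ⊢ (s3, xyxxx, W$) ⊢ (s0, xyxxx, $) ⊢ (s2, yxxx, $) ⊢ (s2, xxx, V$)
No transition for (s2, x, top V); M blocks with input xxx remaining.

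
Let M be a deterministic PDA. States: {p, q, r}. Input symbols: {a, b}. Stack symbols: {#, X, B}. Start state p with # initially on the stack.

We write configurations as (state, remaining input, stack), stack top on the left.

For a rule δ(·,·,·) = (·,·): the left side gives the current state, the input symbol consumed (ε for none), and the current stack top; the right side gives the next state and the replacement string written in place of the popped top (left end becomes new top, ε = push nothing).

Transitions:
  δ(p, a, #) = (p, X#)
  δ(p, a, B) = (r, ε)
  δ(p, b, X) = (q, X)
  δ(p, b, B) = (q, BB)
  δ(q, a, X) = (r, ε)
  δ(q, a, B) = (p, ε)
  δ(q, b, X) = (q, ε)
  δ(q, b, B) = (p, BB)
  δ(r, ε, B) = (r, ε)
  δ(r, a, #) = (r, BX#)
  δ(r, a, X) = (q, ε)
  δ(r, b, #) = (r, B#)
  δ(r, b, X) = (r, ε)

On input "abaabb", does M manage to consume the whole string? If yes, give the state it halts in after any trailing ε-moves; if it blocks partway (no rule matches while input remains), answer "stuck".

(p, abaabb, #) ⊢ (p, baabb, X#) ⊢ (q, aabb, X#) ⊢ (r, abb, #) ⊢ (r, bb, BX#) ⊢ (r, bb, X#) ⊢ (r, b, #) ⊢ (r, ε, B#) ⊢ (r, ε, #)
All input consumed; M is in state r.

r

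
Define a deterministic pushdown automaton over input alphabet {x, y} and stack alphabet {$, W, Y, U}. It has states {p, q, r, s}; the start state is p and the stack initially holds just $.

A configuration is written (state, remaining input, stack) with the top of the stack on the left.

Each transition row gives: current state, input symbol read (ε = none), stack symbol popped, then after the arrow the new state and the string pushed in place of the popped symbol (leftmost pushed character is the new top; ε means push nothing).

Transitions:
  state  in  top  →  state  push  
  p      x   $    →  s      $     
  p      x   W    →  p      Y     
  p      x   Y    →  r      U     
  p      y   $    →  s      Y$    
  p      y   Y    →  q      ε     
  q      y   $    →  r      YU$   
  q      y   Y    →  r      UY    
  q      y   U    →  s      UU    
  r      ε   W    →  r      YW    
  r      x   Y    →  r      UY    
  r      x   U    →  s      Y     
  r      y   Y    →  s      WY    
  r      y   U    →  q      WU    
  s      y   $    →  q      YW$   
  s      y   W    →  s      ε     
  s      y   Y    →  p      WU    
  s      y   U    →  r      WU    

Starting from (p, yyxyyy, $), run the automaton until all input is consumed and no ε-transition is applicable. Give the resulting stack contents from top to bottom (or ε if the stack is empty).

YWUU$

(p, yyxyyy, $)
  read y, top $: go to s, push Y$ → (s, yxyyy, Y$)
  read y, top Y: go to p, push WU → (p, xyyy, WU$)
  read x, top W: go to p, push Y → (p, yyy, YU$)
  read y, top Y: go to q, push ε → (q, yy, U$)
  read y, top U: go to s, push UU → (s, y, UU$)
  read y, top U: go to r, push WU → (r, ε, WUU$)
  ε-move, top W: go to r, push YW → (r, ε, YWUU$)
All input consumed in state r with stack YWUU$.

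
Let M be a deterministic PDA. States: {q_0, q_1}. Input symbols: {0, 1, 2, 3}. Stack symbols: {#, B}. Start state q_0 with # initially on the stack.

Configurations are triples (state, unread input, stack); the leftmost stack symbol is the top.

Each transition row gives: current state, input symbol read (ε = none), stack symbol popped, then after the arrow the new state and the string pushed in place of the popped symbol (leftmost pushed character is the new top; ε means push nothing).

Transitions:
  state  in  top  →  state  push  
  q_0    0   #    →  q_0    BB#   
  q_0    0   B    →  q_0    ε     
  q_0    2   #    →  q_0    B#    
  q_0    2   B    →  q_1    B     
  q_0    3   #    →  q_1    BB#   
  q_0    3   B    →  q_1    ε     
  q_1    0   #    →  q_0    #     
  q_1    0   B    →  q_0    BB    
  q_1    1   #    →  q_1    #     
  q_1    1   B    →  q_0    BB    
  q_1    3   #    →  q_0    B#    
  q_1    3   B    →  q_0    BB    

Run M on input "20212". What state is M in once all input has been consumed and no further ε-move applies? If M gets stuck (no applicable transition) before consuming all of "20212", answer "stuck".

(q_0, 20212, #)
  read 2, top #: go to q_0, push B# → (q_0, 0212, B#)
  read 0, top B: go to q_0, push ε → (q_0, 212, #)
  read 2, top #: go to q_0, push B# → (q_0, 12, B#)
No transition for (q_0, 1, top B); M blocks with input 12 remaining.

stuck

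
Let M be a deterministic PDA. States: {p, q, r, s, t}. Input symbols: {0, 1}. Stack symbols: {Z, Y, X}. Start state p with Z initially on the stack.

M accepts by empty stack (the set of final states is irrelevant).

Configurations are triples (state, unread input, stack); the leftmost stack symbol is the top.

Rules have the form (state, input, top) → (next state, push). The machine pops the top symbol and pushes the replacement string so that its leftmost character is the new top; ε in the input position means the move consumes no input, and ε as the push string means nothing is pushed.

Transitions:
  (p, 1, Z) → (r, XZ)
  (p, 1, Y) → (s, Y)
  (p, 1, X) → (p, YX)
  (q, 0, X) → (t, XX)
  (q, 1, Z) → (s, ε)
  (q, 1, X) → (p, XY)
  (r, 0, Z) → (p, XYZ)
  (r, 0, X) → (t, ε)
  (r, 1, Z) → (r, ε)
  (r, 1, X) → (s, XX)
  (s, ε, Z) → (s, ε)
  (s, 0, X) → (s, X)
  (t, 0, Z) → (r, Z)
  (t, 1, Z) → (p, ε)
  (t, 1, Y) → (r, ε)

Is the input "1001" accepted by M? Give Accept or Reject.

(p, 1001, Z) ⊢ (r, 001, XZ) ⊢ (t, 01, Z) ⊢ (r, 1, Z) ⊢ (r, ε, ε)
All input consumed and the stack is empty.

Accept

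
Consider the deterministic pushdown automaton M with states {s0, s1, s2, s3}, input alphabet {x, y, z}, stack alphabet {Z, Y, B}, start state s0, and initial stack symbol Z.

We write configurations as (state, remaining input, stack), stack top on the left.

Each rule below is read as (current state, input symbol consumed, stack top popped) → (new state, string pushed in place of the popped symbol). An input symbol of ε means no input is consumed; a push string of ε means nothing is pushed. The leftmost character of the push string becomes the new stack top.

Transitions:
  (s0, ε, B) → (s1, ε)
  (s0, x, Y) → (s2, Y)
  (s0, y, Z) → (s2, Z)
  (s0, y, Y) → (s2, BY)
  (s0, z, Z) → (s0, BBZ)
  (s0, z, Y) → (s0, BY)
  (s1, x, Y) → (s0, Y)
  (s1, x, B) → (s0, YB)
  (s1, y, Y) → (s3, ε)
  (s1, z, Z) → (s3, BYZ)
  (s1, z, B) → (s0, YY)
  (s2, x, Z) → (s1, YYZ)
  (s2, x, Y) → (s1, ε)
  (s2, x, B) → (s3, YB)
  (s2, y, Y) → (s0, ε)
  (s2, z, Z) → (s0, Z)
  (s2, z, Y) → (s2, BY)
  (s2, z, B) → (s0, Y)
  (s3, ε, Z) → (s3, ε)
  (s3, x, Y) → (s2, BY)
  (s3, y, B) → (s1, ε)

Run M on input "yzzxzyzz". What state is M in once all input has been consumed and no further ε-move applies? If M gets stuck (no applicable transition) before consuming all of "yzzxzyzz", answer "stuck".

(s0, yzzxzyzz, Z)
  read y, top Z: go to s2, push Z → (s2, zzxzyzz, Z)
  read z, top Z: go to s0, push Z → (s0, zxzyzz, Z)
  read z, top Z: go to s0, push BBZ → (s0, xzyzz, BBZ)
  ε-move, top B: go to s1, push ε → (s1, xzyzz, BZ)
  read x, top B: go to s0, push YB → (s0, zyzz, YBZ)
  read z, top Y: go to s0, push BY → (s0, yzz, BYBZ)
  ε-move, top B: go to s1, push ε → (s1, yzz, YBZ)
  read y, top Y: go to s3, push ε → (s3, zz, BZ)
No transition for (s3, z, top B); M blocks with input zz remaining.

stuck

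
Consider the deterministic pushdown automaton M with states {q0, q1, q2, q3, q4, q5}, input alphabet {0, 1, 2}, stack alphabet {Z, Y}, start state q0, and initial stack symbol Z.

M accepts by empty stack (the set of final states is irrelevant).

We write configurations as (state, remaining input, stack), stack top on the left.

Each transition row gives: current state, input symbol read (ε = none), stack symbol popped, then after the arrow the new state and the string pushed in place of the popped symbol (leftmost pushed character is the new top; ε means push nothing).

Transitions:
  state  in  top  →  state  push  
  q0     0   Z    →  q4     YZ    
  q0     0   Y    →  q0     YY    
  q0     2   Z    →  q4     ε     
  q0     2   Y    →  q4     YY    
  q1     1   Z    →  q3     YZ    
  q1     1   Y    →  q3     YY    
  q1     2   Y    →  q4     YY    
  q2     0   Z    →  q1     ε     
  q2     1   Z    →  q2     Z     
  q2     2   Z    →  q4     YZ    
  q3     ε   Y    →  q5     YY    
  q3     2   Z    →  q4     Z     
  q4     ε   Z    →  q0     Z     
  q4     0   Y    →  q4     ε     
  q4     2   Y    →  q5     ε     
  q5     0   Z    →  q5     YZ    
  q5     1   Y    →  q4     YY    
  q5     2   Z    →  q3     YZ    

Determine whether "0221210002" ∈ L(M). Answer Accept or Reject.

Accept

(q0, 0221210002, Z)
  read 0, top Z: go to q4, push YZ → (q4, 221210002, YZ)
  read 2, top Y: go to q5, push ε → (q5, 21210002, Z)
  read 2, top Z: go to q3, push YZ → (q3, 1210002, YZ)
  ε-move, top Y: go to q5, push YY → (q5, 1210002, YYZ)
  read 1, top Y: go to q4, push YY → (q4, 210002, YYYZ)
  read 2, top Y: go to q5, push ε → (q5, 10002, YYZ)
  read 1, top Y: go to q4, push YY → (q4, 0002, YYYZ)
  read 0, top Y: go to q4, push ε → (q4, 002, YYZ)
  read 0, top Y: go to q4, push ε → (q4, 02, YZ)
  read 0, top Y: go to q4, push ε → (q4, 2, Z)
  ε-move, top Z: go to q0, push Z → (q0, 2, Z)
  read 2, top Z: go to q4, push ε → (q4, ε, ε)
All input consumed and the stack is empty.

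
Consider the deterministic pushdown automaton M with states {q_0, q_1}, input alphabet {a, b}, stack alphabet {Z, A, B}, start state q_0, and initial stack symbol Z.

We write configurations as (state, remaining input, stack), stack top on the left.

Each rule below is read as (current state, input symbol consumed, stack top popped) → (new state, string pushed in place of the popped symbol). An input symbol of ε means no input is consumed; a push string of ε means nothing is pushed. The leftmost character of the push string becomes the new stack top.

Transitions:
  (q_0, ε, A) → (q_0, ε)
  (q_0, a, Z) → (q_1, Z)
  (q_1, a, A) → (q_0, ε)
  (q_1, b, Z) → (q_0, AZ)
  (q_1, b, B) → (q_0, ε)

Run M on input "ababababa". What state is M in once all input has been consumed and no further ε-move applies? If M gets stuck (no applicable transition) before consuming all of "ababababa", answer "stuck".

(q_0, ababababa, Z)
  read a, top Z: go to q_1, push Z → (q_1, babababa, Z)
  read b, top Z: go to q_0, push AZ → (q_0, abababa, AZ)
  ε-move, top A: go to q_0, push ε → (q_0, abababa, Z)
  read a, top Z: go to q_1, push Z → (q_1, bababa, Z)
  read b, top Z: go to q_0, push AZ → (q_0, ababa, AZ)
  ε-move, top A: go to q_0, push ε → (q_0, ababa, Z)
  read a, top Z: go to q_1, push Z → (q_1, baba, Z)
  read b, top Z: go to q_0, push AZ → (q_0, aba, AZ)
  ε-move, top A: go to q_0, push ε → (q_0, aba, Z)
  read a, top Z: go to q_1, push Z → (q_1, ba, Z)
  read b, top Z: go to q_0, push AZ → (q_0, a, AZ)
  ε-move, top A: go to q_0, push ε → (q_0, a, Z)
  read a, top Z: go to q_1, push Z → (q_1, ε, Z)
All input consumed; M is in state q_1.

q_1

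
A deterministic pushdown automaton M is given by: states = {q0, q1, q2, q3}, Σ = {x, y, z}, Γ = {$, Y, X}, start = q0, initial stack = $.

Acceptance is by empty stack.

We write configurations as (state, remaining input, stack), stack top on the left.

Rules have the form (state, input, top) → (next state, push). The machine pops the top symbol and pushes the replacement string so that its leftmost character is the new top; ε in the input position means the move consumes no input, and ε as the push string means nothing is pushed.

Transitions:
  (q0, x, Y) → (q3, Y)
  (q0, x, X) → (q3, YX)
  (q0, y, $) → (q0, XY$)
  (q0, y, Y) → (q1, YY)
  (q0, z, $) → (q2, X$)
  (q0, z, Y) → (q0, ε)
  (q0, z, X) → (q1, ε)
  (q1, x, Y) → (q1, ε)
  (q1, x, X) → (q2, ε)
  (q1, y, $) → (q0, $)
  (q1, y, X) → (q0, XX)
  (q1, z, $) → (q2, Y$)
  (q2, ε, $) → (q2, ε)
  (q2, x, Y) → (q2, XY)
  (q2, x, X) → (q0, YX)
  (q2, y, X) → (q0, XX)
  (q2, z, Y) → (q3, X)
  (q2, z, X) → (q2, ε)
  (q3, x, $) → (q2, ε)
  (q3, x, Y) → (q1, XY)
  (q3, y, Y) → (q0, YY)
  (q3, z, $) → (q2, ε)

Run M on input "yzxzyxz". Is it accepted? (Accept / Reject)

(q0, yzxzyxz, $)
  read y, top $: go to q0, push XY$ → (q0, zxzyxz, XY$)
  read z, top X: go to q1, push ε → (q1, xzyxz, Y$)
  read x, top Y: go to q1, push ε → (q1, zyxz, $)
  read z, top $: go to q2, push Y$ → (q2, yxz, Y$)
No transition applies at (q2, yxz, Y$); input not fully consumed.

Reject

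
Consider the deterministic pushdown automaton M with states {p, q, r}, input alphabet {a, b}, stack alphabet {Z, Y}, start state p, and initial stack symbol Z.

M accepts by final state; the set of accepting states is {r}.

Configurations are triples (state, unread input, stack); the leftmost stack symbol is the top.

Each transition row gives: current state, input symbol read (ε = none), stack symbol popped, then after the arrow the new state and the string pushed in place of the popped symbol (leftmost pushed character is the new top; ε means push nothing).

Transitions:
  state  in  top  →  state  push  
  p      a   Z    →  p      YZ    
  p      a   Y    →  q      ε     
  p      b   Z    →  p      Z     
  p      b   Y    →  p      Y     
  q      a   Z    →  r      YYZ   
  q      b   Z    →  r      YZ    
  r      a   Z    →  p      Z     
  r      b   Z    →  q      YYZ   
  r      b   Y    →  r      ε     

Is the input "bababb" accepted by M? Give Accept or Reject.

Accept

(p, bababb, Z)
  read b, top Z: go to p, push Z → (p, ababb, Z)
  read a, top Z: go to p, push YZ → (p, babb, YZ)
  read b, top Y: go to p, push Y → (p, abb, YZ)
  read a, top Y: go to q, push ε → (q, bb, Z)
  read b, top Z: go to r, push YZ → (r, b, YZ)
  read b, top Y: go to r, push ε → (r, ε, Z)
All input consumed; state r ∈ F.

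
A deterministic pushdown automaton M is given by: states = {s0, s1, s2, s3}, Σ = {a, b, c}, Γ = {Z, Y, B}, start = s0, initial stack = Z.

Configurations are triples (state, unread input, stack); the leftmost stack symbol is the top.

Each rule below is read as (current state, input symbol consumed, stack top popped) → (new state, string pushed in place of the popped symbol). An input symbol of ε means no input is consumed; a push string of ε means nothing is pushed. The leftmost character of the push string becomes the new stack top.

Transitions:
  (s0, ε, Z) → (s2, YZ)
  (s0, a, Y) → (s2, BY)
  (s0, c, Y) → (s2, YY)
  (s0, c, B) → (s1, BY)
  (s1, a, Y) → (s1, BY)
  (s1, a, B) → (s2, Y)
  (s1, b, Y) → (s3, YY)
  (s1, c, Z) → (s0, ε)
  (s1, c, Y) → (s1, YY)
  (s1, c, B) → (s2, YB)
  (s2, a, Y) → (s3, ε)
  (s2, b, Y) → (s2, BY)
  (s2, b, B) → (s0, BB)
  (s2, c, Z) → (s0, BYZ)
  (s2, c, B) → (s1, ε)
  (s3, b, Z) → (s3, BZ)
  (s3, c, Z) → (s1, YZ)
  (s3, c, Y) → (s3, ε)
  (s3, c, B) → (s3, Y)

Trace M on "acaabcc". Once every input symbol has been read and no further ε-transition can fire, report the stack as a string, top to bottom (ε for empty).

(s0, acaabcc, Z) ⊢ (s2, acaabcc, YZ) ⊢ (s3, caabcc, Z) ⊢ (s1, aabcc, YZ) ⊢ (s1, abcc, BYZ) ⊢ (s2, bcc, YYZ) ⊢ (s2, cc, BYYZ) ⊢ (s1, c, YYZ) ⊢ (s1, ε, YYYZ)
All input consumed in state s1 with stack YYYZ.

YYYZ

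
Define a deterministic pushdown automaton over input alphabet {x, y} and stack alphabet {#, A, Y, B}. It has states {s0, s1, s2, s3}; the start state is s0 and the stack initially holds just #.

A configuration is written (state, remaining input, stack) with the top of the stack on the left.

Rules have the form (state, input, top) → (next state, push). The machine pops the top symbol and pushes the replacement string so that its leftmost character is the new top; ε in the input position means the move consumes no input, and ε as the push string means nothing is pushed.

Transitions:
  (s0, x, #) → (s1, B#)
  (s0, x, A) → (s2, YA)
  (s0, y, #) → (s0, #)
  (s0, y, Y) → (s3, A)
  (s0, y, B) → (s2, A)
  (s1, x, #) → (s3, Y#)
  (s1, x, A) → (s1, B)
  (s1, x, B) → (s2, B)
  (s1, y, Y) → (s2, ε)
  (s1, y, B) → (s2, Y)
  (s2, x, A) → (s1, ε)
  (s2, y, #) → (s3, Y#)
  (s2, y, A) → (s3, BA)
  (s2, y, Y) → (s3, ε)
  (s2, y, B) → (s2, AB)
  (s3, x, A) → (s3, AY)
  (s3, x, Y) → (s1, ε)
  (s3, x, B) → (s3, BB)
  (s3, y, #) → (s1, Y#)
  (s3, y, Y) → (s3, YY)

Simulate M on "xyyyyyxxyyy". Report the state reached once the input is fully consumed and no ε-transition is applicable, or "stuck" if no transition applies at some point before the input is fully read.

(s0, xyyyyyxxyyy, #)
  read x, top #: go to s1, push B# → (s1, yyyyyxxyyy, B#)
  read y, top B: go to s2, push Y → (s2, yyyyxxyyy, Y#)
  read y, top Y: go to s3, push ε → (s3, yyyxxyyy, #)
  read y, top #: go to s1, push Y# → (s1, yyxxyyy, Y#)
  read y, top Y: go to s2, push ε → (s2, yxxyyy, #)
  read y, top #: go to s3, push Y# → (s3, xxyyy, Y#)
  read x, top Y: go to s1, push ε → (s1, xyyy, #)
  read x, top #: go to s3, push Y# → (s3, yyy, Y#)
  read y, top Y: go to s3, push YY → (s3, yy, YY#)
  read y, top Y: go to s3, push YY → (s3, y, YYY#)
  read y, top Y: go to s3, push YY → (s3, ε, YYYY#)
All input consumed; M is in state s3.

s3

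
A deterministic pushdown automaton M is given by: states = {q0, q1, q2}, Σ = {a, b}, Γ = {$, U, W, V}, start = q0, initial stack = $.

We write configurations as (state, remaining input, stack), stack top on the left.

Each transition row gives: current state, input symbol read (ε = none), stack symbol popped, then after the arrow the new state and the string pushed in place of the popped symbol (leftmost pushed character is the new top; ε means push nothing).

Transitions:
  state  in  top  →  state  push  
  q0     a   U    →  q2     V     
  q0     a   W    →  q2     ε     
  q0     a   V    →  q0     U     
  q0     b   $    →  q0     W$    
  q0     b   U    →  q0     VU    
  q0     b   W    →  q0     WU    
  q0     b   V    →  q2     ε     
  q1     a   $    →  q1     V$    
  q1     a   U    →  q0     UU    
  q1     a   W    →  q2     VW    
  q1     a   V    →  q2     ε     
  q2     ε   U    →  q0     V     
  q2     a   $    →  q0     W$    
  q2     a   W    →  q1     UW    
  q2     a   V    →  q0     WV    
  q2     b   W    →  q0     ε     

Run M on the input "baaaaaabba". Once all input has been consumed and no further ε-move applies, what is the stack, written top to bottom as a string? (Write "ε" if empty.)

VU$

(q0, baaaaaabba, $) ⊢ (q0, aaaaaabba, W$) ⊢ (q2, aaaaabba, $) ⊢ (q0, aaaabba, W$) ⊢ (q2, aaabba, $) ⊢ (q0, aabba, W$) ⊢ (q2, abba, $) ⊢ (q0, bba, W$) ⊢ (q0, ba, WU$) ⊢ (q0, a, WUU$) ⊢ (q2, ε, UU$) ⊢ (q0, ε, VU$)
All input consumed in state q0 with stack VU$.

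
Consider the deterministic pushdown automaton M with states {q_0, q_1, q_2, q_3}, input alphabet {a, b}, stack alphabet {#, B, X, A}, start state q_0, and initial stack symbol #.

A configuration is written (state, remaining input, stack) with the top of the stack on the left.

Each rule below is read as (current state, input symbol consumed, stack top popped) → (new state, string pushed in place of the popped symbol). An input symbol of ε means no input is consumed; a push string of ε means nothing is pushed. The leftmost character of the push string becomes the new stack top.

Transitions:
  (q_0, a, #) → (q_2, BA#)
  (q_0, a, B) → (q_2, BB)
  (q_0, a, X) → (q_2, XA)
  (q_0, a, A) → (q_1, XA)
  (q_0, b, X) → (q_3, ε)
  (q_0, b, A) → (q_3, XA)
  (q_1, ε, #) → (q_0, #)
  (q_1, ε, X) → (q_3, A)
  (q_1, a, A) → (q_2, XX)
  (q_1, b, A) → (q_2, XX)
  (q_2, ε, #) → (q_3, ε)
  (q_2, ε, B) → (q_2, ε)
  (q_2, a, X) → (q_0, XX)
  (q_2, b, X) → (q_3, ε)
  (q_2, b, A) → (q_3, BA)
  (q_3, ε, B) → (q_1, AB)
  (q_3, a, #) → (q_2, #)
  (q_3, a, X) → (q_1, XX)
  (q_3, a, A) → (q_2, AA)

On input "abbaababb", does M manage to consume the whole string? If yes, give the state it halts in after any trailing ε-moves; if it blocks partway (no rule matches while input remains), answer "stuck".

(q_0, abbaababb, #)
  read a, top #: go to q_2, push BA# → (q_2, bbaababb, BA#)
  ε-move, top B: go to q_2, push ε → (q_2, bbaababb, A#)
  read b, top A: go to q_3, push BA → (q_3, baababb, BA#)
  ε-move, top B: go to q_1, push AB → (q_1, baababb, ABA#)
  read b, top A: go to q_2, push XX → (q_2, aababb, XXBA#)
  read a, top X: go to q_0, push XX → (q_0, ababb, XXXBA#)
  read a, top X: go to q_2, push XA → (q_2, babb, XAXXBA#)
  read b, top X: go to q_3, push ε → (q_3, abb, AXXBA#)
  read a, top A: go to q_2, push AA → (q_2, bb, AAXXBA#)
  read b, top A: go to q_3, push BA → (q_3, b, BAAXXBA#)
  ε-move, top B: go to q_1, push AB → (q_1, b, ABAAXXBA#)
  read b, top A: go to q_2, push XX → (q_2, ε, XXBAAXXBA#)
All input consumed; M is in state q_2.

q_2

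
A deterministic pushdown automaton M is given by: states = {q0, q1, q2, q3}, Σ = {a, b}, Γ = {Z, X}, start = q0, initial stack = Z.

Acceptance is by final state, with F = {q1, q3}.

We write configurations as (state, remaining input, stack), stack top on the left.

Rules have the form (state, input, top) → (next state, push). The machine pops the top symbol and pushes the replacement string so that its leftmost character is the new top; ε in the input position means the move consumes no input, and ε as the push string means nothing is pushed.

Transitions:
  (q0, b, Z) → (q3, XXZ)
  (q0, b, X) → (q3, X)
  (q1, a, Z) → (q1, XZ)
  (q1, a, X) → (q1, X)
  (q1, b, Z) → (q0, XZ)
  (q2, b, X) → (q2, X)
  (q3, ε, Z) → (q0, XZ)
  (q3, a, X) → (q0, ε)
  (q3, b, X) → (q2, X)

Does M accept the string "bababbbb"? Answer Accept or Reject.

(q0, bababbbb, Z)
  read b, top Z: go to q3, push XXZ → (q3, ababbbb, XXZ)
  read a, top X: go to q0, push ε → (q0, babbbb, XZ)
  read b, top X: go to q3, push X → (q3, abbbb, XZ)
  read a, top X: go to q0, push ε → (q0, bbbb, Z)
  read b, top Z: go to q3, push XXZ → (q3, bbb, XXZ)
  read b, top X: go to q2, push X → (q2, bb, XXZ)
  read b, top X: go to q2, push X → (q2, b, XXZ)
  read b, top X: go to q2, push X → (q2, ε, XXZ)
All input consumed; state q2 ∉ F and no further ε-move applies.

Reject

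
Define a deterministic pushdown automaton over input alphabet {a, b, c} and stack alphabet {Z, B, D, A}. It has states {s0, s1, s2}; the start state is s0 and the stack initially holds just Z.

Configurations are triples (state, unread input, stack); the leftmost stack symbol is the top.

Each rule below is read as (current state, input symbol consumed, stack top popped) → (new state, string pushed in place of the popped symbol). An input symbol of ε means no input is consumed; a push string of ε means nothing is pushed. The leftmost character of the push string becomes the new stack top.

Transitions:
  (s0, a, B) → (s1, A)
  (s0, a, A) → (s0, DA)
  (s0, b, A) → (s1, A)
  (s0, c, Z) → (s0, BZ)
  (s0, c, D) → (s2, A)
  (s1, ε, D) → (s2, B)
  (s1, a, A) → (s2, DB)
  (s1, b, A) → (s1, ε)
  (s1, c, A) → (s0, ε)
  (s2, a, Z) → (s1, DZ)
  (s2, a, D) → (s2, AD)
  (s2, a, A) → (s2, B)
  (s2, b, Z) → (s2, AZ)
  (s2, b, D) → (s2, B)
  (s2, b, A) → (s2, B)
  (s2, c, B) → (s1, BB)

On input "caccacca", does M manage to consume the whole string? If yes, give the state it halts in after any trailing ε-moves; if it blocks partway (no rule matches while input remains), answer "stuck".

(s0, caccacca, Z) ⊢ (s0, accacca, BZ) ⊢ (s1, ccacca, AZ) ⊢ (s0, cacca, Z) ⊢ (s0, acca, BZ) ⊢ (s1, cca, AZ) ⊢ (s0, ca, Z) ⊢ (s0, a, BZ) ⊢ (s1, ε, AZ)
All input consumed; M is in state s1.

s1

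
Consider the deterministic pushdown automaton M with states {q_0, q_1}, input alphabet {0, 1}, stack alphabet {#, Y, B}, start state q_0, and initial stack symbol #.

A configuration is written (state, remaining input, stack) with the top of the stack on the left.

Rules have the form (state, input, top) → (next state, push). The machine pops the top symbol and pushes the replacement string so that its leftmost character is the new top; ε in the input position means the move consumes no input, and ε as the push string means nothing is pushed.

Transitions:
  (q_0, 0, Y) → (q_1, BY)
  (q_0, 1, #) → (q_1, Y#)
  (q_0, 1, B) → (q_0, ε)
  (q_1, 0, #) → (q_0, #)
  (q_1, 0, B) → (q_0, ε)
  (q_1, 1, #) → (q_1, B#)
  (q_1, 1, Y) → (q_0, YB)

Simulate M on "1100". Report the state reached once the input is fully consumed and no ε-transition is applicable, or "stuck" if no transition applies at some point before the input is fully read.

(q_0, 1100, #) ⊢ (q_1, 100, Y#) ⊢ (q_0, 00, YB#) ⊢ (q_1, 0, BYB#) ⊢ (q_0, ε, YB#)
All input consumed; M is in state q_0.

q_0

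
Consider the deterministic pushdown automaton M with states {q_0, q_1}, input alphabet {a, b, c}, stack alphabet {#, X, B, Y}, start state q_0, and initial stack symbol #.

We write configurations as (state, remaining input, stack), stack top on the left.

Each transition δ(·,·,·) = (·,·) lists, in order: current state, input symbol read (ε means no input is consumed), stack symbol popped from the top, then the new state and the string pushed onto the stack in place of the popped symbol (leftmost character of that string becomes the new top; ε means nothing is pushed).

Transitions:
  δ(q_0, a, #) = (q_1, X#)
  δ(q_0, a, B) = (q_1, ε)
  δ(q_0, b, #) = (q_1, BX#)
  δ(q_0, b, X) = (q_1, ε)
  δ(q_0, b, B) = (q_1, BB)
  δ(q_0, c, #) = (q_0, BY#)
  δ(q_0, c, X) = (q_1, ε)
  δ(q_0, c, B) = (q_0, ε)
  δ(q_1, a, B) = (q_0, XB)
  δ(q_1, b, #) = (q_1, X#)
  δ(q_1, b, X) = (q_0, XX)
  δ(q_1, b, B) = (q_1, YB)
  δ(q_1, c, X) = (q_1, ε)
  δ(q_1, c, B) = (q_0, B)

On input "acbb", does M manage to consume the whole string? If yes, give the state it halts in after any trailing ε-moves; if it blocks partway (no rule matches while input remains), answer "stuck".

q_0

(q_0, acbb, #)
  read a, top #: go to q_1, push X# → (q_1, cbb, X#)
  read c, top X: go to q_1, push ε → (q_1, bb, #)
  read b, top #: go to q_1, push X# → (q_1, b, X#)
  read b, top X: go to q_0, push XX → (q_0, ε, XX#)
All input consumed; M is in state q_0.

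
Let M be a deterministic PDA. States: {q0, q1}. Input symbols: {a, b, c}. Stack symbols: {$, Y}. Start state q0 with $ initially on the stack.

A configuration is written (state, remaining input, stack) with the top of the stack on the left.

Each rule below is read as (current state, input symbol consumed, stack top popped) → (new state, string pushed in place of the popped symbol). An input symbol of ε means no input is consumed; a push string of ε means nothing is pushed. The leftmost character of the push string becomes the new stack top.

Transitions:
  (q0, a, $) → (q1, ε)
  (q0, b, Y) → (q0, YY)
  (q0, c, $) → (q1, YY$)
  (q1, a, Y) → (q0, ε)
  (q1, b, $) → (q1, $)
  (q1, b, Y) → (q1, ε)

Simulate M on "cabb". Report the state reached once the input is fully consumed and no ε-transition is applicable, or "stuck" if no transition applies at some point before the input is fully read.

(q0, cabb, $)
  read c, top $: go to q1, push YY$ → (q1, abb, YY$)
  read a, top Y: go to q0, push ε → (q0, bb, Y$)
  read b, top Y: go to q0, push YY → (q0, b, YY$)
  read b, top Y: go to q0, push YY → (q0, ε, YYY$)
All input consumed; M is in state q0.

q0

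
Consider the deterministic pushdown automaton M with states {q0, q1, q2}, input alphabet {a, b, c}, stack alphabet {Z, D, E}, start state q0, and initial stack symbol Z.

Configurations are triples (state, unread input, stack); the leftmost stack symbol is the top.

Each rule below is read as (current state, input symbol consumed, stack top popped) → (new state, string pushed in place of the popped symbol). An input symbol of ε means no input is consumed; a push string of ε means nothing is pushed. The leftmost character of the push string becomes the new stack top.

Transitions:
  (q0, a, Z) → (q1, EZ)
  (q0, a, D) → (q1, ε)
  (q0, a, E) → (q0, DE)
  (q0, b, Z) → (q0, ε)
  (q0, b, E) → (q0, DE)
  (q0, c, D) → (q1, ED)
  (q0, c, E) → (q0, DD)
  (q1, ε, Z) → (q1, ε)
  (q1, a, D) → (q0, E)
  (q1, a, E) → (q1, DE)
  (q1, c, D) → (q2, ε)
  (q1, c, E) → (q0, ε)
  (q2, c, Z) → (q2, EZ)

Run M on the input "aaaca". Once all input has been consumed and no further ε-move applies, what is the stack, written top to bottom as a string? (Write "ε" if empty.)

DEZ

(q0, aaaca, Z)
  read a, top Z: go to q1, push EZ → (q1, aaca, EZ)
  read a, top E: go to q1, push DE → (q1, aca, DEZ)
  read a, top D: go to q0, push E → (q0, ca, EEZ)
  read c, top E: go to q0, push DD → (q0, a, DDEZ)
  read a, top D: go to q1, push ε → (q1, ε, DEZ)
All input consumed in state q1 with stack DEZ.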